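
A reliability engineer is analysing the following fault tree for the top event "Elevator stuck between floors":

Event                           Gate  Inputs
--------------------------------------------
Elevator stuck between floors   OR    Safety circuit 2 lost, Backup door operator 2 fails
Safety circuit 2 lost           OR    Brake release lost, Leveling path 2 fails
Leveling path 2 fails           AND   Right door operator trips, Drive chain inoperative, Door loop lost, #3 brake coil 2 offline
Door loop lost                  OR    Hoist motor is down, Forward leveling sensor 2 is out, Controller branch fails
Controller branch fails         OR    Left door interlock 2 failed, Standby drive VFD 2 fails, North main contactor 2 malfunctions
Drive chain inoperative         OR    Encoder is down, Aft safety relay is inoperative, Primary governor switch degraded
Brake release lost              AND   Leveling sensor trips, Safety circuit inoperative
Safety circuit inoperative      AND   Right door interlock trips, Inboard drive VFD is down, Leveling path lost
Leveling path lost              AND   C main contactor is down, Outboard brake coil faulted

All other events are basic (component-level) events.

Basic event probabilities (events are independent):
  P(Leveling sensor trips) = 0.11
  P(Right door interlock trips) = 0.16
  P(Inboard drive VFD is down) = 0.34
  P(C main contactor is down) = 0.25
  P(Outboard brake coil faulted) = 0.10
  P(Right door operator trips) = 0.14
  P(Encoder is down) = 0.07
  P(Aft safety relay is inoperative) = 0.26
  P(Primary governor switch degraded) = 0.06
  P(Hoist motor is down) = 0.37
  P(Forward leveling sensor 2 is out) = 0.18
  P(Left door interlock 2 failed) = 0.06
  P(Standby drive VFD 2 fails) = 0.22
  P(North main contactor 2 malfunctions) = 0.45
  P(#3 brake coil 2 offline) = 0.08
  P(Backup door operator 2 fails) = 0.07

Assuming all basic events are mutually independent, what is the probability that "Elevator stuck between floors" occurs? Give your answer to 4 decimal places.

0.0731

P(Leveling path lost) [AND] = 0.25 × 0.10 = 0.025000
P(Safety circuit inoperative) [AND] = 0.16 × 0.34 × 0.025000 = 0.001360
P(Brake release lost) [AND] = 0.11 × 0.001360 = 0.000150
P(Drive chain inoperative) [OR] = 1 − (1−0.07) × (1−0.26) × (1−0.06) = 0.353092
P(Controller branch fails) [OR] = 1 − (1−0.06) × (1−0.22) × (1−0.45) = 0.596740
P(Door loop lost) [OR] = 1 − (1−0.37) × (1−0.18) × (1−0.596740) = 0.791676
P(Leveling path 2 fails) [AND] = 0.14 × 0.353092 × 0.791676 × 0.08 = 0.003131
P(Safety circuit 2 lost) [OR] = 1 − (1−0.000150) × (1−0.003131) = 0.003281
P(Elevator stuck between floors) [OR] = 1 − (1−0.003281) × (1−0.07) = 0.073051
Rounded to 4 decimal places: P(Elevator stuck between floors) ≈ 0.0731.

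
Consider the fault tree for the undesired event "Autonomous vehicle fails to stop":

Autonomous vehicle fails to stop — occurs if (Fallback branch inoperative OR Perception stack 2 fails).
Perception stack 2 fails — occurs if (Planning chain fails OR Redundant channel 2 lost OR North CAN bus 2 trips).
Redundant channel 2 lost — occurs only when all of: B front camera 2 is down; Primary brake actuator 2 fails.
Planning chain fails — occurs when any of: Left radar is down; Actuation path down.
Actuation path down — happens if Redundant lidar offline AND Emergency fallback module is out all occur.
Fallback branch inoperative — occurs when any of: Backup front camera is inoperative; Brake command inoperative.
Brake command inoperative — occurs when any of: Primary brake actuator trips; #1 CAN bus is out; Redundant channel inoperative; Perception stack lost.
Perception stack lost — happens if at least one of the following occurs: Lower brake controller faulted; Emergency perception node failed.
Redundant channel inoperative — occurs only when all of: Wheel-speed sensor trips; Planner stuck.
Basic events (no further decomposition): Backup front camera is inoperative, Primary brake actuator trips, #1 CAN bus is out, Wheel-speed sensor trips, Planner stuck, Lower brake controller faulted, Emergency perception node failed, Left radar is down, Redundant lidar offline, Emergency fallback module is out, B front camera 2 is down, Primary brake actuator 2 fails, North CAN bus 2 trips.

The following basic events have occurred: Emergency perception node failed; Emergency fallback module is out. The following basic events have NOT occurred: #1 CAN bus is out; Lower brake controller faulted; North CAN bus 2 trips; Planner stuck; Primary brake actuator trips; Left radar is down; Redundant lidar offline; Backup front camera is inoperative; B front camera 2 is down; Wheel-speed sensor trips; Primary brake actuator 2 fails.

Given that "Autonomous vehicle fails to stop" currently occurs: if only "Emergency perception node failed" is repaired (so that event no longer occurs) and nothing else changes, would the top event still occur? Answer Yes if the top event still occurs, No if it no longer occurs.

No

Counterfactual: set "Emergency perception node failed" to not occurred.
Redundant channel inoperative [AND]: Wheel-speed sensor trips=not, Planner stuck=not → not all inputs occur → does not occur.
Perception stack lost [OR]: Lower brake controller faulted=not, Emergency perception node failed=not → no input occurs → does not occur.
Brake command inoperative [OR]: Primary brake actuator trips=not, #1 CAN bus is out=not, Redundant channel inoperative=not, Perception stack lost=not → no input occurs → does not occur.
Fallback branch inoperative [OR]: Backup front camera is inoperative=not, Brake command inoperative=not → no input occurs → does not occur.
Actuation path down [AND]: Redundant lidar offline=not, Emergency fallback module is out=occurs → not all inputs occur → does not occur.
Planning chain fails [OR]: Left radar is down=not, Actuation path down=not → no input occurs → does not occur.
Redundant channel 2 lost [AND]: B front camera 2 is down=not, Primary brake actuator 2 fails=not → not all inputs occur → does not occur.
Perception stack 2 fails [OR]: Planning chain fails=not, Redundant channel 2 lost=not, North CAN bus 2 trips=not → no input occurs → does not occur.
Autonomous vehicle fails to stop [OR]: Fallback branch inoperative=not, Perception stack 2 fails=not → no input occurs → does not occur.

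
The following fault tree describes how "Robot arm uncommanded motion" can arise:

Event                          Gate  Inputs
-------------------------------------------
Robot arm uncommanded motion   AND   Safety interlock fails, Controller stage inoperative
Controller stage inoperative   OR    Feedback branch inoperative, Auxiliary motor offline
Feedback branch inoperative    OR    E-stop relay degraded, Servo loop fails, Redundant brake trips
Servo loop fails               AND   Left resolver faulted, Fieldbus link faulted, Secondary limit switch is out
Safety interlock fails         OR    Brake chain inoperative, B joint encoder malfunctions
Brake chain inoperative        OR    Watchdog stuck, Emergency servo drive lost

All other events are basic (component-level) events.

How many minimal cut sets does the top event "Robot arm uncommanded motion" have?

12

Brake chain inoperative [OR]: union of children's cut sets → 2 cut set(s).
Safety interlock fails [OR]: union of children's cut sets → 3 cut set(s).
Servo loop fails [AND]: one cut set from each child combined → 1 × 1 × 1 = 1 cut set(s).
Feedback branch inoperative [OR]: union of children's cut sets → 3 cut set(s).
Controller stage inoperative [OR]: union of children's cut sets → 4 cut set(s).
Robot arm uncommanded motion [AND]: one cut set from each child combined → 3 × 4 = 12 cut set(s).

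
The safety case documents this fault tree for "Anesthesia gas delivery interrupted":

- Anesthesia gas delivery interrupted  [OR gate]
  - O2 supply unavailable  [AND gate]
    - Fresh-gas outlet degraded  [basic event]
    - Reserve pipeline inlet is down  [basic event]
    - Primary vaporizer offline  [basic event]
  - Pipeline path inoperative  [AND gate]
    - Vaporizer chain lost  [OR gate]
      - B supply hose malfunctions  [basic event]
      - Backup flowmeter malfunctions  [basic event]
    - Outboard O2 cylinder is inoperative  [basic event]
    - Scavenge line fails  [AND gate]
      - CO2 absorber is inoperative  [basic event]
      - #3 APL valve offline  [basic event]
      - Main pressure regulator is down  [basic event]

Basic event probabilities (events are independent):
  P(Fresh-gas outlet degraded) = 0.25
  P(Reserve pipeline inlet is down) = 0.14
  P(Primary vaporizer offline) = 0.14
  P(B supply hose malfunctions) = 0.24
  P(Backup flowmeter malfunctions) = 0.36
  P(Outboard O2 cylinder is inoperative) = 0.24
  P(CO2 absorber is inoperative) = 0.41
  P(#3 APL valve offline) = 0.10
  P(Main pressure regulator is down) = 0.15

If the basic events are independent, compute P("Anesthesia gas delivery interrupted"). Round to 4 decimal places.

P(O2 supply unavailable) [AND] = 0.25 × 0.14 × 0.14 = 0.004900
P(Vaporizer chain lost) [OR] = 1 − (1−0.24) × (1−0.36) = 0.513600
P(Scavenge line fails) [AND] = 0.41 × 0.10 × 0.15 = 0.006150
P(Pipeline path inoperative) [AND] = 0.513600 × 0.24 × 0.006150 = 0.000758
P(Anesthesia gas delivery interrupted) [OR] = 1 − (1−0.004900) × (1−0.000758) = 0.005654
Rounded to 4 decimal places: P(Anesthesia gas delivery interrupted) ≈ 0.0057.

0.0057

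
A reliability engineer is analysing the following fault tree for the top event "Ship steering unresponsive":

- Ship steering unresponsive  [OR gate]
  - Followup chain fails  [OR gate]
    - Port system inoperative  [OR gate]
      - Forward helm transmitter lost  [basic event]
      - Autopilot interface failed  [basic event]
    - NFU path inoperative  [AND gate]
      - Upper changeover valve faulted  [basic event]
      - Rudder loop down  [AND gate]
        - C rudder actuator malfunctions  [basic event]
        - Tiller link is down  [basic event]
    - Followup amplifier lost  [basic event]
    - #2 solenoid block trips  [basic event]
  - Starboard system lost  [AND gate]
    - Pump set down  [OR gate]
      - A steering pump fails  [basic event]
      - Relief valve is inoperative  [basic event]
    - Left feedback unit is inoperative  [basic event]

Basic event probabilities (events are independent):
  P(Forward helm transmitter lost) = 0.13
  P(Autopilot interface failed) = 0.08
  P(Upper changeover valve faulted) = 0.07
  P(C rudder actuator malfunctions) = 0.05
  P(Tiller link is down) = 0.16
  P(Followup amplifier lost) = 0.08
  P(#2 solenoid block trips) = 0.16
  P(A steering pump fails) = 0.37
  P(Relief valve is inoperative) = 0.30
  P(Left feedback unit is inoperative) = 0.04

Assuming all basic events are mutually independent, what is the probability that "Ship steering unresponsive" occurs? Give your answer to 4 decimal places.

0.3956

P(Port system inoperative) [OR] = 1 − (1−0.13) × (1−0.08) = 0.199600
P(Rudder loop down) [AND] = 0.05 × 0.16 = 0.008000
P(NFU path inoperative) [AND] = 0.07 × 0.008000 = 0.000560
P(Followup chain fails) [OR] = 1 − (1−0.199600) × (1−0.000560) × (1−0.08) × (1−0.16) = 0.381797
P(Pump set down) [OR] = 1 − (1−0.37) × (1−0.30) = 0.559000
P(Starboard system lost) [AND] = 0.559000 × 0.04 = 0.022360
P(Ship steering unresponsive) [OR] = 1 − (1−0.381797) × (1−0.022360) = 0.395620
Rounded to 4 decimal places: P(Ship steering unresponsive) ≈ 0.3956.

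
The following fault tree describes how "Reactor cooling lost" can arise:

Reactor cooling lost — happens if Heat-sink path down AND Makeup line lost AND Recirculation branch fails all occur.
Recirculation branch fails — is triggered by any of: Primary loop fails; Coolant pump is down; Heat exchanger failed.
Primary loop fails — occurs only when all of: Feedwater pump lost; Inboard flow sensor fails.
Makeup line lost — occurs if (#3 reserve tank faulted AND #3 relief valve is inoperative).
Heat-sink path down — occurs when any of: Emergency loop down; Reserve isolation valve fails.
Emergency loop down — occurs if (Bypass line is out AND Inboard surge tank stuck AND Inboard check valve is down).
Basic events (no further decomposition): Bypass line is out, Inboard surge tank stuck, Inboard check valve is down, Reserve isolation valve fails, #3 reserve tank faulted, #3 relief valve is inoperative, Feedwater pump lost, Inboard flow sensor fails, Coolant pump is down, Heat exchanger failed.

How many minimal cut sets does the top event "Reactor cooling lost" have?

Emergency loop down [AND]: one cut set from each child combined → 1 × 1 × 1 = 1 cut set(s).
Heat-sink path down [OR]: union of children's cut sets → 2 cut set(s).
Makeup line lost [AND]: one cut set from each child combined → 1 × 1 = 1 cut set(s).
Primary loop fails [AND]: one cut set from each child combined → 1 × 1 = 1 cut set(s).
Recirculation branch fails [OR]: union of children's cut sets → 3 cut set(s).
Reactor cooling lost [AND]: one cut set from each child combined → 2 × 1 × 3 = 6 cut set(s).
Minimal cut sets: {#3 relief valve is inoperative, #3 reserve tank faulted, Bypass line is out, Feedwater pump lost, Inboard check valve is down, Inboard flow sensor fails, Inboard surge tank stuck}; {#3 relief valve is inoperative, #3 reserve tank faulted, Bypass line is out, Coolant pump is down, Inboard check valve is down, Inboard surge tank stuck}; {#3 relief valve is inoperative, #3 reserve tank faulted, Bypass line is out, Heat exchanger failed, Inboard check valve is down, Inboard surge tank stuck}; {#3 relief valve is inoperative, #3 reserve tank faulted, Feedwater pump lost, Inboard flow sensor fails, Reserve isolation valve fails}; {#3 relief valve is inoperative, #3 reserve tank faulted, Coolant pump is down, Reserve isolation valve fails}; {#3 relief valve is inoperative, #3 reserve tank faulted, Heat exchanger failed, Reserve isolation valve fails}.

6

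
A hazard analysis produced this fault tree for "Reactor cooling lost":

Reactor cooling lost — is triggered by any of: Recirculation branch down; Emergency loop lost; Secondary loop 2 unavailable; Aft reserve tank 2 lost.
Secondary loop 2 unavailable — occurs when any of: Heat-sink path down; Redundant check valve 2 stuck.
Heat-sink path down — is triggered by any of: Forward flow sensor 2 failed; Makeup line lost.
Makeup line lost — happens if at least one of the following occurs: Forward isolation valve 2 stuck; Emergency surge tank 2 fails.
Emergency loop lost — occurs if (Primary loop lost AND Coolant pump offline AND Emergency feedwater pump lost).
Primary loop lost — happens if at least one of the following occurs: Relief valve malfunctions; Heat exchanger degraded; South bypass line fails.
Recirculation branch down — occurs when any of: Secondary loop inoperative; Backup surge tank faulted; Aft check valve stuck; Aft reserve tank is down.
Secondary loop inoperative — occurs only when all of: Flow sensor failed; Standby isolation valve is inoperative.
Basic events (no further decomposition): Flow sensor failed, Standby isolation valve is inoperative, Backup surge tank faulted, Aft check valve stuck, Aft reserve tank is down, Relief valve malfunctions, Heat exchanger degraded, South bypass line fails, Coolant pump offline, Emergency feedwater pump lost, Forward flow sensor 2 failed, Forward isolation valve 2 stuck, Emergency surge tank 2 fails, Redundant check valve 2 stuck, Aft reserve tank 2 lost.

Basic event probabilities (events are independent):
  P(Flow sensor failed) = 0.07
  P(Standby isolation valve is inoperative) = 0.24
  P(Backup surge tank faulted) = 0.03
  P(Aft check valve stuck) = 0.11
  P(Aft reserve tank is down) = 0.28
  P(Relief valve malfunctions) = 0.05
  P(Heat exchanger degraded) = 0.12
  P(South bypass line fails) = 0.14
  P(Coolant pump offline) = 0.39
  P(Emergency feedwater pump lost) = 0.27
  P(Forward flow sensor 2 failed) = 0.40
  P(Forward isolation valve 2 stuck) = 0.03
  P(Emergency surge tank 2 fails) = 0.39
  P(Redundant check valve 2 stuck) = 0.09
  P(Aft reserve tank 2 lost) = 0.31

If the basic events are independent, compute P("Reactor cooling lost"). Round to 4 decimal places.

P(Secondary loop inoperative) [AND] = 0.07 × 0.24 = 0.016800
P(Recirculation branch down) [OR] = 1 − (1−0.016800) × (1−0.03) × (1−0.11) × (1−0.28) = 0.388866
P(Primary loop lost) [OR] = 1 − (1−0.05) × (1−0.12) × (1−0.14) = 0.281040
P(Emergency loop lost) [AND] = 0.281040 × 0.39 × 0.27 = 0.029594
P(Makeup line lost) [OR] = 1 − (1−0.03) × (1−0.39) = 0.408300
P(Heat-sink path down) [OR] = 1 − (1−0.40) × (1−0.408300) = 0.644980
P(Secondary loop 2 unavailable) [OR] = 1 − (1−0.644980) × (1−0.09) = 0.676932
P(Reactor cooling lost) [OR] = 1 − (1−0.388866) × (1−0.029594) × (1−0.676932) × (1−0.31) = 0.867800
Rounded to 4 decimal places: P(Reactor cooling lost) ≈ 0.8678.

0.8678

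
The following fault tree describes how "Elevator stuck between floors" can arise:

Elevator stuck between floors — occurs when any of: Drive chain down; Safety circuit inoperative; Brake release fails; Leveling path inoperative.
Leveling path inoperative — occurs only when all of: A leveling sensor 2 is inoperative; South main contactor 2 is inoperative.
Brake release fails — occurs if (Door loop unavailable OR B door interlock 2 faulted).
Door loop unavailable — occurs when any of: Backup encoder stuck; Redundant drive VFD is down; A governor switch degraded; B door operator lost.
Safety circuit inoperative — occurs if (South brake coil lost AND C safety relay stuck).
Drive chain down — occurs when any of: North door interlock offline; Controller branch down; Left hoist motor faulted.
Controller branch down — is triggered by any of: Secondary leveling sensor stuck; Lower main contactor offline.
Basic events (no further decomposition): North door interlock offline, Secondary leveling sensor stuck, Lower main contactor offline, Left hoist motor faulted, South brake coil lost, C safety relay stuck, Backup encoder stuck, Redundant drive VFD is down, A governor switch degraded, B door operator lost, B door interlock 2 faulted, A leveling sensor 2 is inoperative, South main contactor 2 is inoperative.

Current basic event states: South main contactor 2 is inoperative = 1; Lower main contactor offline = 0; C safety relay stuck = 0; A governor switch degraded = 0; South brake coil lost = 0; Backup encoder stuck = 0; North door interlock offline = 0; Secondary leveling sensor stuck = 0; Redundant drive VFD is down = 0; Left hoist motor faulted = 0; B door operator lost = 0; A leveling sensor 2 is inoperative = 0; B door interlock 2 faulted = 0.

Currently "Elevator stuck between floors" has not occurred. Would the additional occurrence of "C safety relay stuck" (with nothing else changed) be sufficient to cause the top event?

Counterfactual: set "C safety relay stuck" to occurred.
Controller branch down [OR]: Secondary leveling sensor stuck=not, Lower main contactor offline=not → no input occurs → does not occur.
Drive chain down [OR]: North door interlock offline=not, Controller branch down=not, Left hoist motor faulted=not → no input occurs → does not occur.
Safety circuit inoperative [AND]: South brake coil lost=not, C safety relay stuck=occurs → not all inputs occur → does not occur.
Door loop unavailable [OR]: Backup encoder stuck=not, Redundant drive VFD is down=not, A governor switch degraded=not, B door operator lost=not → no input occurs → does not occur.
Brake release fails [OR]: Door loop unavailable=not, B door interlock 2 faulted=not → no input occurs → does not occur.
Leveling path inoperative [AND]: A leveling sensor 2 is inoperative=not, South main contactor 2 is inoperative=occurs → not all inputs occur → does not occur.
Elevator stuck between floors [OR]: Drive chain down=not, Safety circuit inoperative=not, Brake release fails=not, Leveling path inoperative=not → no input occurs → does not occur.

No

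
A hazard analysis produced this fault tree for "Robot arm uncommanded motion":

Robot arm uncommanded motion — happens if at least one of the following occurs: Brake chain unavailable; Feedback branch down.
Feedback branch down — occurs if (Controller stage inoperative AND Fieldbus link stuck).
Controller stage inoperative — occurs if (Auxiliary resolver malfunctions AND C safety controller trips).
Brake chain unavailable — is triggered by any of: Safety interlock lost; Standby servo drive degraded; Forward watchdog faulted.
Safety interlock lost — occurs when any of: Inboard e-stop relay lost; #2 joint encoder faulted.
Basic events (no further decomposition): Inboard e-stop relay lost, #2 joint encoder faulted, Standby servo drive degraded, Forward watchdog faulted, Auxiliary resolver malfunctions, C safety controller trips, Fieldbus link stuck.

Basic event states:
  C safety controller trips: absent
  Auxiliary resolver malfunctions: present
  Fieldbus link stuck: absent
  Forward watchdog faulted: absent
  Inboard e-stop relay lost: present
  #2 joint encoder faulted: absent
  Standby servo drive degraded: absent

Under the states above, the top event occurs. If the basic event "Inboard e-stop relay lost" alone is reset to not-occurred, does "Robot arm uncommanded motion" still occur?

No

Counterfactual: set "Inboard e-stop relay lost" to not occurred.
Safety interlock lost [OR]: Inboard e-stop relay lost=not, #2 joint encoder faulted=not → no input occurs → does not occur.
Brake chain unavailable [OR]: Safety interlock lost=not, Standby servo drive degraded=not, Forward watchdog faulted=not → no input occurs → does not occur.
Controller stage inoperative [AND]: Auxiliary resolver malfunctions=occurs, C safety controller trips=not → not all inputs occur → does not occur.
Feedback branch down [AND]: Controller stage inoperative=not, Fieldbus link stuck=not → not all inputs occur → does not occur.
Robot arm uncommanded motion [OR]: Brake chain unavailable=not, Feedback branch down=not → no input occurs → does not occur.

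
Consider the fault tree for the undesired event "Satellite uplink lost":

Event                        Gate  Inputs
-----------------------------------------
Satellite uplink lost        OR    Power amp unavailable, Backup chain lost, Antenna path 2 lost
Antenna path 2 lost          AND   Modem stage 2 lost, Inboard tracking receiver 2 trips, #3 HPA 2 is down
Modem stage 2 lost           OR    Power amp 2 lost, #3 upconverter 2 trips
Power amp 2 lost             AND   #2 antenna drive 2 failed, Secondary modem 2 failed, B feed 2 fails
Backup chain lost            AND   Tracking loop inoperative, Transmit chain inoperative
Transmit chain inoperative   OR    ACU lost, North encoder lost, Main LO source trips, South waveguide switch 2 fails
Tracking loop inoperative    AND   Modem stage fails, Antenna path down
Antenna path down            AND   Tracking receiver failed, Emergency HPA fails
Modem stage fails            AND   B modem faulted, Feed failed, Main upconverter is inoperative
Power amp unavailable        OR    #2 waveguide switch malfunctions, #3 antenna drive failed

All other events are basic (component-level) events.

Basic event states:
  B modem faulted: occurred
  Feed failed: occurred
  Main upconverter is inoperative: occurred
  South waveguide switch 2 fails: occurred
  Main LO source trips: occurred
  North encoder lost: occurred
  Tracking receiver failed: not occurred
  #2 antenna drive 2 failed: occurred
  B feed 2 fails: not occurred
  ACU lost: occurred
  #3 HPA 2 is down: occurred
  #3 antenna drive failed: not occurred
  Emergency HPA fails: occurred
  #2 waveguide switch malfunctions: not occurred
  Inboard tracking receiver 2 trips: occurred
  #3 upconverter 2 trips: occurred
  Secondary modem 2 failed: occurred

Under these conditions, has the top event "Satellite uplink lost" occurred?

Power amp unavailable [OR]: #2 waveguide switch malfunctions=not, #3 antenna drive failed=not → no input occurs → does not occur.
Modem stage fails [AND]: B modem faulted=occurs, Feed failed=occurs, Main upconverter is inoperative=occurs → all inputs occur → occurs.
Antenna path down [AND]: Tracking receiver failed=not, Emergency HPA fails=occurs → not all inputs occur → does not occur.
Tracking loop inoperative [AND]: Modem stage fails=occurs, Antenna path down=not → not all inputs occur → does not occur.
Transmit chain inoperative [OR]: ACU lost=occurs, North encoder lost=occurs, Main LO source trips=occurs, South waveguide switch 2 fails=occurs → at least one input occurs → occurs.
Backup chain lost [AND]: Tracking loop inoperative=not, Transmit chain inoperative=occurs → not all inputs occur → does not occur.
Power amp 2 lost [AND]: #2 antenna drive 2 failed=occurs, Secondary modem 2 failed=occurs, B feed 2 fails=not → not all inputs occur → does not occur.
Modem stage 2 lost [OR]: Power amp 2 lost=not, #3 upconverter 2 trips=occurs → at least one input occurs → occurs.
Antenna path 2 lost [AND]: Modem stage 2 lost=occurs, Inboard tracking receiver 2 trips=occurs, #3 HPA 2 is down=occurs → all inputs occur → occurs.
Satellite uplink lost [OR]: Power amp unavailable=not, Backup chain lost=not, Antenna path 2 lost=occurs → at least one input occurs → occurs.

Yes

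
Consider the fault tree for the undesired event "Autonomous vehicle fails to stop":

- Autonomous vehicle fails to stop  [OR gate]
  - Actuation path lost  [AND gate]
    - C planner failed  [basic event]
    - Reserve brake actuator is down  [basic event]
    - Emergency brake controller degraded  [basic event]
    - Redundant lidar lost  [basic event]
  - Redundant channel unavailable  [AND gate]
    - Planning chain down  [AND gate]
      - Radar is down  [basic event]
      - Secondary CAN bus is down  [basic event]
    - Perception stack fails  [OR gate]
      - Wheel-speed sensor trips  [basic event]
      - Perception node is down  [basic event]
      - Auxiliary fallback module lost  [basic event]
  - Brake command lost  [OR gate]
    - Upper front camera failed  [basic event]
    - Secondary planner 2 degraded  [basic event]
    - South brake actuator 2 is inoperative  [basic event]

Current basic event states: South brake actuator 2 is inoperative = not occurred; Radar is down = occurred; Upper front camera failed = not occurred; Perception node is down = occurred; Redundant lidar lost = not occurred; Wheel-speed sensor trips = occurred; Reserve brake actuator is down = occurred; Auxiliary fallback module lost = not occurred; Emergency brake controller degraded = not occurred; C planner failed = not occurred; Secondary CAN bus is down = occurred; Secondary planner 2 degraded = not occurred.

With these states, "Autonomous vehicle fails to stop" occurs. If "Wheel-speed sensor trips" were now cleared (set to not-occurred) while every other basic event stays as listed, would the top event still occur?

Counterfactual: set "Wheel-speed sensor trips" to not occurred.
Actuation path lost [AND]: C planner failed=not, Reserve brake actuator is down=occurs, Emergency brake controller degraded=not, Redundant lidar lost=not → not all inputs occur → does not occur.
Planning chain down [AND]: Radar is down=occurs, Secondary CAN bus is down=occurs → all inputs occur → occurs.
Perception stack fails [OR]: Wheel-speed sensor trips=not, Perception node is down=occurs, Auxiliary fallback module lost=not → at least one input occurs → occurs.
Redundant channel unavailable [AND]: Planning chain down=occurs, Perception stack fails=occurs → all inputs occur → occurs.
Brake command lost [OR]: Upper front camera failed=not, Secondary planner 2 degraded=not, South brake actuator 2 is inoperative=not → no input occurs → does not occur.
Autonomous vehicle fails to stop [OR]: Actuation path lost=not, Redundant channel unavailable=occurs, Brake command lost=not → at least one input occurs → occurs.

Yes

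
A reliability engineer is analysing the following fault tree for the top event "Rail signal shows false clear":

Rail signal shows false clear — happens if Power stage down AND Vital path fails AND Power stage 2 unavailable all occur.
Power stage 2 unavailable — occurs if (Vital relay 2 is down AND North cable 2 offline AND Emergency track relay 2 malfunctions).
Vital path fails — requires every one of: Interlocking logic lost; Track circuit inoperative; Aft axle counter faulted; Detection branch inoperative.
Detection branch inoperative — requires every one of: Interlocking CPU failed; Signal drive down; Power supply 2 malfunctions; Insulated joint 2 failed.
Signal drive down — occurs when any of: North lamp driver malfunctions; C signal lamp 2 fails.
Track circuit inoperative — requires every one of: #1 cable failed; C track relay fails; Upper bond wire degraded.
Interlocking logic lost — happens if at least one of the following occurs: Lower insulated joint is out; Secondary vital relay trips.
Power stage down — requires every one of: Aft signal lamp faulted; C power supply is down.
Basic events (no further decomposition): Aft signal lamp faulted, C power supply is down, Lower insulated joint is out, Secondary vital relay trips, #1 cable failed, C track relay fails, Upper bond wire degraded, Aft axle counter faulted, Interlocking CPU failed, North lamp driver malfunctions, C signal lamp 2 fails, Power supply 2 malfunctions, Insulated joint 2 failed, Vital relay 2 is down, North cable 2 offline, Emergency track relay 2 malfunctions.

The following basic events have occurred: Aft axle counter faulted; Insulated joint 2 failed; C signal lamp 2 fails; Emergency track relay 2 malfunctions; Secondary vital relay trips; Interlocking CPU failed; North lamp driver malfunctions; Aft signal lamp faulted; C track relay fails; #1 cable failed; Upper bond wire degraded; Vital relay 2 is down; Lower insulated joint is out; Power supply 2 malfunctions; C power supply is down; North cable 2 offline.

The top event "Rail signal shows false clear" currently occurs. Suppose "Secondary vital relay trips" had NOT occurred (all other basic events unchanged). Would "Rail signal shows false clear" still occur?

Yes

Counterfactual: set "Secondary vital relay trips" to not occurred.
Power stage down [AND]: Aft signal lamp faulted=occurs, C power supply is down=occurs → all inputs occur → occurs.
Interlocking logic lost [OR]: Lower insulated joint is out=occurs, Secondary vital relay trips=not → at least one input occurs → occurs.
Track circuit inoperative [AND]: #1 cable failed=occurs, C track relay fails=occurs, Upper bond wire degraded=occurs → all inputs occur → occurs.
Signal drive down [OR]: North lamp driver malfunctions=occurs, C signal lamp 2 fails=occurs → at least one input occurs → occurs.
Detection branch inoperative [AND]: Interlocking CPU failed=occurs, Signal drive down=occurs, Power supply 2 malfunctions=occurs, Insulated joint 2 failed=occurs → all inputs occur → occurs.
Vital path fails [AND]: Interlocking logic lost=occurs, Track circuit inoperative=occurs, Aft axle counter faulted=occurs, Detection branch inoperative=occurs → all inputs occur → occurs.
Power stage 2 unavailable [AND]: Vital relay 2 is down=occurs, North cable 2 offline=occurs, Emergency track relay 2 malfunctions=occurs → all inputs occur → occurs.
Rail signal shows false clear [AND]: Power stage down=occurs, Vital path fails=occurs, Power stage 2 unavailable=occurs → all inputs occur → occurs.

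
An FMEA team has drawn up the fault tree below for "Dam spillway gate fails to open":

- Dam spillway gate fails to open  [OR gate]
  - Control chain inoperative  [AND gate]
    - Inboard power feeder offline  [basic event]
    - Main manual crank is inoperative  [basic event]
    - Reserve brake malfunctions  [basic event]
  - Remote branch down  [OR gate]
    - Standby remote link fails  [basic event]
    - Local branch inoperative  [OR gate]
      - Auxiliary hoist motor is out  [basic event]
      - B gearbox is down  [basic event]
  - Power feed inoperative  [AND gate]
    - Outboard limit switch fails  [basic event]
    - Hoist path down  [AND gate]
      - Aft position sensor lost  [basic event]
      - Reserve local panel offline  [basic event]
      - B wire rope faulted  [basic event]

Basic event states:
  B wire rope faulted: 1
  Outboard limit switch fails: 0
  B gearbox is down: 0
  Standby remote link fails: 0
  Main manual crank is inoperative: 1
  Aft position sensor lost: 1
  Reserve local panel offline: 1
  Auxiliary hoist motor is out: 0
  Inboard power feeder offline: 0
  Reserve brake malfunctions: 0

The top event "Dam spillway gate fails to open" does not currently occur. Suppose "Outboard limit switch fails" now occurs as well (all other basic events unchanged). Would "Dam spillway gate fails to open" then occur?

Counterfactual: set "Outboard limit switch fails" to occurred.
Control chain inoperative [AND]: Inboard power feeder offline=not, Main manual crank is inoperative=occurs, Reserve brake malfunctions=not → not all inputs occur → does not occur.
Local branch inoperative [OR]: Auxiliary hoist motor is out=not, B gearbox is down=not → no input occurs → does not occur.
Remote branch down [OR]: Standby remote link fails=not, Local branch inoperative=not → no input occurs → does not occur.
Hoist path down [AND]: Aft position sensor lost=occurs, Reserve local panel offline=occurs, B wire rope faulted=occurs → all inputs occur → occurs.
Power feed inoperative [AND]: Outboard limit switch fails=occurs, Hoist path down=occurs → all inputs occur → occurs.
Dam spillway gate fails to open [OR]: Control chain inoperative=not, Remote branch down=not, Power feed inoperative=occurs → at least one input occurs → occurs.

Yes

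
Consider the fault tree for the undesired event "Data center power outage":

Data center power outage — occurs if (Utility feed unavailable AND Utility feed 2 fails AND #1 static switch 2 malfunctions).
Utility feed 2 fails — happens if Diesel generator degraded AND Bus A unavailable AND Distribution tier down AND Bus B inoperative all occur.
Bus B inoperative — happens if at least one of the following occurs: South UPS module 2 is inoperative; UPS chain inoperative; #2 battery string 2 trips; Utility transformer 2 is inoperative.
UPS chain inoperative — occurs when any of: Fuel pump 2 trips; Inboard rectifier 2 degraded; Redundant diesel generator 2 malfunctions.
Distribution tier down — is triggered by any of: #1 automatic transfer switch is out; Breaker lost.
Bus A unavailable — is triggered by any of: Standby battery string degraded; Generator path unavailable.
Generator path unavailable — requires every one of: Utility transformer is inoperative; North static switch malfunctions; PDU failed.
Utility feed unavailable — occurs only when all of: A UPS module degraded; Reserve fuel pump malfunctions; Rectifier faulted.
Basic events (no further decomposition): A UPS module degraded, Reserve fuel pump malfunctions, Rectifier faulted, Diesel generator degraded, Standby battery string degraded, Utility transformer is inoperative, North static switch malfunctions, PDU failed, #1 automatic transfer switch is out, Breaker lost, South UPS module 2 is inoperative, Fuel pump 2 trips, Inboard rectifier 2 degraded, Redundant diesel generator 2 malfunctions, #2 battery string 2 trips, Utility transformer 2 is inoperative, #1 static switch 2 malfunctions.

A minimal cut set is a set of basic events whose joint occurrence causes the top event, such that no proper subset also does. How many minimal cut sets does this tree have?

Utility feed unavailable [AND]: one cut set from each child combined → 1 × 1 × 1 = 1 cut set(s).
Generator path unavailable [AND]: one cut set from each child combined → 1 × 1 × 1 = 1 cut set(s).
Bus A unavailable [OR]: union of children's cut sets → 2 cut set(s).
Distribution tier down [OR]: union of children's cut sets → 2 cut set(s).
UPS chain inoperative [OR]: union of children's cut sets → 3 cut set(s).
Bus B inoperative [OR]: union of children's cut sets → 6 cut set(s).
Utility feed 2 fails [AND]: one cut set from each child combined → 1 × 2 × 2 × 6 = 24 cut set(s).
Data center power outage [AND]: one cut set from each child combined → 1 × 24 × 1 = 24 cut set(s).

24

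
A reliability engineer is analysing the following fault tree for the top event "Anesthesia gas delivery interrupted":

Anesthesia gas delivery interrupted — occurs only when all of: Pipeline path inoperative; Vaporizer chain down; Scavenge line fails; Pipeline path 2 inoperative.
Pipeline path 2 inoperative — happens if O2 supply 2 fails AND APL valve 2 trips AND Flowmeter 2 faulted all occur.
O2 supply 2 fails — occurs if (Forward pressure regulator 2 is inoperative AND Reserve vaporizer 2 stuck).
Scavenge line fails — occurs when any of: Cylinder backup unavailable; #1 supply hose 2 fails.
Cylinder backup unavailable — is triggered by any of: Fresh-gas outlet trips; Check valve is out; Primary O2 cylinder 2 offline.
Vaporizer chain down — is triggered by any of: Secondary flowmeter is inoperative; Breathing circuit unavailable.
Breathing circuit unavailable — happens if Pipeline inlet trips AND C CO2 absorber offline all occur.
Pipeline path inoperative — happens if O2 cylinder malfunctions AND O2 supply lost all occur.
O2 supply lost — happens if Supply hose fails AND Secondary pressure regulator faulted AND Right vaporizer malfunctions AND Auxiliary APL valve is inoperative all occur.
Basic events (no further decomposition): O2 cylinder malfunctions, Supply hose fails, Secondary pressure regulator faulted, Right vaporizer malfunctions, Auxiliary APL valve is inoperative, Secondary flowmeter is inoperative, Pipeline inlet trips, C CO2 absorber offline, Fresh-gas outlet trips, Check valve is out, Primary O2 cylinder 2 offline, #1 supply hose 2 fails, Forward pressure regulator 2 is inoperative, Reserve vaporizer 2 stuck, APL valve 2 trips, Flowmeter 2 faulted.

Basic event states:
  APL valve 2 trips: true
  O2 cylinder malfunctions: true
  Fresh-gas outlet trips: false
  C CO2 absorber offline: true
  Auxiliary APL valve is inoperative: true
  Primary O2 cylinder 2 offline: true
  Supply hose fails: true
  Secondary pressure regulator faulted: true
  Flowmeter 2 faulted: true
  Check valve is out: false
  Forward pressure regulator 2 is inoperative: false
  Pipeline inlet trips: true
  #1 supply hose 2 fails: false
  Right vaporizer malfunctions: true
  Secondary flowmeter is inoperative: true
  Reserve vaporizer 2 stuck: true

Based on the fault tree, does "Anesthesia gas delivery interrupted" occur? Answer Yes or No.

O2 supply lost [AND]: Supply hose fails=occurs, Secondary pressure regulator faulted=occurs, Right vaporizer malfunctions=occurs, Auxiliary APL valve is inoperative=occurs → all inputs occur → occurs.
Pipeline path inoperative [AND]: O2 cylinder malfunctions=occurs, O2 supply lost=occurs → all inputs occur → occurs.
Breathing circuit unavailable [AND]: Pipeline inlet trips=occurs, C CO2 absorber offline=occurs → all inputs occur → occurs.
Vaporizer chain down [OR]: Secondary flowmeter is inoperative=occurs, Breathing circuit unavailable=occurs → at least one input occurs → occurs.
Cylinder backup unavailable [OR]: Fresh-gas outlet trips=not, Check valve is out=not, Primary O2 cylinder 2 offline=occurs → at least one input occurs → occurs.
Scavenge line fails [OR]: Cylinder backup unavailable=occurs, #1 supply hose 2 fails=not → at least one input occurs → occurs.
O2 supply 2 fails [AND]: Forward pressure regulator 2 is inoperative=not, Reserve vaporizer 2 stuck=occurs → not all inputs occur → does not occur.
Pipeline path 2 inoperative [AND]: O2 supply 2 fails=not, APL valve 2 trips=occurs, Flowmeter 2 faulted=occurs → not all inputs occur → does not occur.
Anesthesia gas delivery interrupted [AND]: Pipeline path inoperative=occurs, Vaporizer chain down=occurs, Scavenge line fails=occurs, Pipeline path 2 inoperative=not → not all inputs occur → does not occur.

No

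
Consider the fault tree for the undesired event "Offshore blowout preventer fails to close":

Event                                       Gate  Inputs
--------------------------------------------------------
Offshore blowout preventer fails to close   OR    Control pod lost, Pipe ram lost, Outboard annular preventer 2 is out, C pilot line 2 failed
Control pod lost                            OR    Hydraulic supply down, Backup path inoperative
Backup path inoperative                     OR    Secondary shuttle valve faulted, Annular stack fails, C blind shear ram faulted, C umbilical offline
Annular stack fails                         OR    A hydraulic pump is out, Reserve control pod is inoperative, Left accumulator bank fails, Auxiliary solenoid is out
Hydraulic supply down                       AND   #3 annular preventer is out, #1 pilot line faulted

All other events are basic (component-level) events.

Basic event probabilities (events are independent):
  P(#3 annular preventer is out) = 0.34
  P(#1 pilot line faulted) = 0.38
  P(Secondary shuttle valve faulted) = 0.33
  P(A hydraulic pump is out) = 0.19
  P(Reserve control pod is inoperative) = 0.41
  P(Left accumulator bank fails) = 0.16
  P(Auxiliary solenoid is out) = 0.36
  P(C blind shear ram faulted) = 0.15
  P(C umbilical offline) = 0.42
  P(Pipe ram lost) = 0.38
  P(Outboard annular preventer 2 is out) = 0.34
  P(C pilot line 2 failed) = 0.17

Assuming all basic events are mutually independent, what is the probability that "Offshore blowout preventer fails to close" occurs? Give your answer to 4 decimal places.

0.9749

P(Hydraulic supply down) [AND] = 0.34 × 0.38 = 0.129200
P(Annular stack fails) [OR] = 1 − (1−0.19) × (1−0.41) × (1−0.16) × (1−0.36) = 0.743081
P(Backup path inoperative) [OR] = 1 − (1−0.33) × (1−0.743081) × (1−0.15) × (1−0.42) = 0.915137
P(Control pod lost) [OR] = 1 − (1−0.129200) × (1−0.915137) = 0.926101
P(Offshore blowout preventer fails to close) [OR] = 1 − (1−0.926101) × (1−0.38) × (1−0.34) × (1−0.17) = 0.974901
Rounded to 4 decimal places: P(Offshore blowout preventer fails to close) ≈ 0.9749.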